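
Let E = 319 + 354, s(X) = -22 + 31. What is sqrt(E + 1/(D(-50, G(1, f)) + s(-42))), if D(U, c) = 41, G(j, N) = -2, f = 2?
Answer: 3*sqrt(7478)/10 ≈ 25.943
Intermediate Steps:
s(X) = 9
E = 673
sqrt(E + 1/(D(-50, G(1, f)) + s(-42))) = sqrt(673 + 1/(41 + 9)) = sqrt(673 + 1/50) = sqrt(33651/50) = 3*sqrt(7478)/10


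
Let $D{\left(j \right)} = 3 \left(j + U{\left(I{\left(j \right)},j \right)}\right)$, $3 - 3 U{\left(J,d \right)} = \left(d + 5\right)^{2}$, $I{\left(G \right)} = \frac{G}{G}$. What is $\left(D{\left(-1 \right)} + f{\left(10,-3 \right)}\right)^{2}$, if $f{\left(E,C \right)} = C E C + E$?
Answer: $7056$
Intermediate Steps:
$f{\left(E,C \right)} = E + E C^{2}$ ($f{\left(E,C \right)} = E C^{2} + E = E + E C^{2}$)
$I{\left(G \right)} = 1$
$U{\left(J,d \right)} = 1 - \frac{\left(5 + d\right)^{2}}{3}$ ($U{\left(J,d \right)} = 1 - \frac{\left(d + 5\right)^{2}}{3} = 1 - \frac{\left(5 + d\right)^{2}}{3}$)
$D{\left(j \right)} = 3 - \left(5 + j\right)^{2} + 3 j$ ($D{\left(j \right)} = 3 \left(j - \left(-1 + \frac{\left(5 + j\right)^{2}}{3}\right)\right) = 3 \left(1 + j - \frac{\left(5 + j\right)^{2}}{3}\right) = 3 - \left(5 + j\right)^{2} + 3 j$)
$\left(D{\left(-1 \right)} + f{\left(10,-3 \right)}\right)^{2} = \left(\left(3 - \left(5 - 1\right)^{2} + 3 \left(-1\right)\right) + 10 \left(1 + \left(-3\right)^{2}\right)\right)^{2} = \left(\left(3 - 4^{2} - 3\right) + 10 \left(1 + 9\right)\right)^{2} = \left(\left(3 - 16 - 3\right) + 10 \cdot 10\right)^{2} = \left(\left(3 - 16 - 3\right) + 100\right)^{2} = \left(-16 + 100\right)^{2} = 84^{2} = 7056$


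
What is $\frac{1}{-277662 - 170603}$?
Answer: $- \frac{1}{448265} \approx -2.2308 \cdot 10^{-6}$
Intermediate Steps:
$\frac{1}{-277662 - 170603} = \frac{1}{-448265} = - \frac{1}{448265}$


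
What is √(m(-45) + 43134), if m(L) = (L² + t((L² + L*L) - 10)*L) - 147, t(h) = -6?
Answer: √45282 ≈ 212.80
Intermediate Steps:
m(L) = -147 + L² - 6*L (m(L) = (L² - 6*L) - 147 = -147 + L² - 6*L)
√(m(-45) + 43134) = √((-147 + (-45)² - 6*(-45)) + 43134) = √((-147 + 2025 + 270) + 43134) = √(2148 + 43134) = √45282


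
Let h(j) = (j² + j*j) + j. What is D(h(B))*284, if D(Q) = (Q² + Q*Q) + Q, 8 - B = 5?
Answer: 256452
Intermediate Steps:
B = 3 (B = 8 - 1*5 = 8 - 5 = 3)
h(j) = j + 2*j² (h(j) = (j² + j²) + j = 2*j² + j = j + 2*j²)
D(Q) = Q + 2*Q² (D(Q) = (Q² + Q²) + Q = 2*Q² + Q = Q + 2*Q²)
D(h(B))*284 = ((3*(1 + 2*3))*(1 + 2*(3*(1 + 2*3))))*284 = ((3*(1 + 6))*(1 + 2*(3*(1 + 6))))*284 = ((3*7)*(1 + 2*(3*7)))*284 = (21*(1 + 2*21))*284 = (21*(1 + 42))*284 = (21*43)*284 = 903*284 = 256452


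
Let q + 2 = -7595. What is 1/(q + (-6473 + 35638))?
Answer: 1/21568 ≈ 4.6365e-5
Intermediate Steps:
q = -7597 (q = -2 - 7595 = -7597)
1/(q + (-6473 + 35638)) = 1/(-7597 + (-6473 + 35638)) = 1/(-7597 + 29165) = 1/21568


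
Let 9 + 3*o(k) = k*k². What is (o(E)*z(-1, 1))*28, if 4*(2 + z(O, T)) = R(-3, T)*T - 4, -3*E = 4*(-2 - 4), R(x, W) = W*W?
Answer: -38731/3 ≈ -12910.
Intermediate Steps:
R(x, W) = W²
E = 8 (E = -4*(-2 - 4)/3 = -4*(-6)/3 = -⅓*(-24) = 8)
z(O, T) = -3 + T³/4 (z(O, T) = -2 + (T²*T - 4)/4 = -2 + (T³ - 4)/4 = -2 + (-4 + T³)/4 = -2 + (-1 + T³/4) = -3 + T³/4)
o(k) = -3 + k³/3 (o(k) = -3 + (k*k²)/3 = -3 + k³/3)
(o(E)*z(-1, 1))*28 = ((-3 + (⅓)*8³)*(-3 + (¼)*1³))*28 = ((-3 + (⅓)*512)*(-3 + (¼)*1))*28 = ((-3 + 512/3)*(-3 + ¼))*28 = ((503/3)*(-11/4))*28 = -5533/12*28 = -38731/3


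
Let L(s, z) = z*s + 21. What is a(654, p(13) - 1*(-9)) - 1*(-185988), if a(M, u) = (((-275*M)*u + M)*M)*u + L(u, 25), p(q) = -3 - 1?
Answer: -2938222786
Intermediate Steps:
p(q) = -4
L(s, z) = 21 + s*z (L(s, z) = s*z + 21 = 21 + s*z)
a(M, u) = 21 + 25*u + M*u*(M - 275*M*u) (a(M, u) = (((-275*M)*u + M)*M)*u + (21 + u*25) = ((-275*M*u + M)*M)*u + (21 + 25*u) = ((M - 275*M*u)*M)*u + (21 + 25*u) = (M*(M - 275*M*u))*u + (21 + 25*u) = M*u*(M - 275*M*u) + (21 + 25*u) = 21 + 25*u + M*u*(M - 275*M*u))
a(654, p(13) - 1*(-9)) - 1*(-185988) = (21 + 25*(-4 - 1*(-9)) + (-4 - 1*(-9))*654² - 275*654²*(-4 - 1*(-9))²) - 1*(-185988) = (21 + 25*(-4 + 9) + (-4 + 9)*427716 - 275*427716*(-4 + 9)²) + 185988 = (21 + 25*5 + 5*427716 - 275*427716*5²) + 185988 = (21 + 125 + 2138580 - 275*427716*25) + 185988 = (21 + 125 + 2138580 - 2940547500) + 185988 = -2938408774 + 185988 = -2938222786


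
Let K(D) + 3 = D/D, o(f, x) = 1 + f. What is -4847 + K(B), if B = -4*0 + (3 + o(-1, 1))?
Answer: -4849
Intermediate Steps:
B = 3 (B = -4*0 + (3 + (1 - 1)) = 0 + (3 + 0) = 0 + 3 = 3)
K(D) = -2 (K(D) = -3 + D/D = -3 + 1 = -2)
-4847 + K(B) = -4847 - 2 = -4849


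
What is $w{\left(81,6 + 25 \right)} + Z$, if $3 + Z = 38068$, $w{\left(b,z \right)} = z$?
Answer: $38096$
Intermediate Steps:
$Z = 38065$ ($Z = -3 + 38068 = 38065$)
$w{\left(81,6 + 25 \right)} + Z = \left(6 + 25\right) + 38065 = 31 + 38065 = 38096$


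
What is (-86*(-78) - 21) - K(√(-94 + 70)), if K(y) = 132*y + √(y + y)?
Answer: 6687 - 264*I*√6 - 2*6^(¼)*√I ≈ 6684.8 - 648.88*I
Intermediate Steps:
K(y) = 132*y + √2*√y (K(y) = 132*y + √(2*y) = 132*y + √2*√y)
(-86*(-78) - 21) - K(√(-94 + 70)) = (-86*(-78) - 21) - (132*√(-94 + 70) + √2*√(√(-94 + 70))) = (6708 - 21) - (132*√(-24) + √2*√(√(-24))) = 6687 - (132*(2*I*√6) + √2*√(2*I*√6)) = 6687 - (264*I*√6 + √2*(2^(¾)*3^(¼)*√I)) = 6687 - (264*I*√6 + 2*6^(¼)*√I) = 6687 - (2*6^(¼)*√I + 264*I*√6) = 6687 + (-264*I*√6 - 2*6^(¼)*√I) = 6687 - 264*I*√6 - 2*6^(¼)*√I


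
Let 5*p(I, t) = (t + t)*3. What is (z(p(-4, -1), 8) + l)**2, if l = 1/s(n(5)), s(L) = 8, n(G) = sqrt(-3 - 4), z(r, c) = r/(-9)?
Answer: 961/14400 ≈ 0.066736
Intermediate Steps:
p(I, t) = 6*t/5 (p(I, t) = ((t + t)*3)/5 = ((2*t)*3)/5 = (6*t)/5 = 6*t/5)
z(r, c) = -r/9 (z(r, c) = r*(-1/9) = -r/9)
n(G) = I*sqrt(7) (n(G) = sqrt(-7) = I*sqrt(7))
l = 1/8 ≈ 0.12500
(z(p(-4, -1), 8) + l)**2 = (-2*(-1)/15 + 1/8)**2 = (-1/9*(-6/5) + 1/8)**2 = (2/15 + 1/8)**2 = (31/120)**2 = 961/14400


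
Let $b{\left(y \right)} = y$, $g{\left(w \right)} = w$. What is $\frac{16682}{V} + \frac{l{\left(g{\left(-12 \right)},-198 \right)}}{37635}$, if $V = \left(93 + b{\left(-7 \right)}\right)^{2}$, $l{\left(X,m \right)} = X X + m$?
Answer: $\frac{104571281}{46391410} \approx 2.2541$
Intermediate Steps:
$l{\left(X,m \right)} = m + X^{2}$ ($l{\left(X,m \right)} = X^{2} + m = m + X^{2}$)
$V = 7396$ ($V = \left(93 - 7\right)^{2} = 86^{2} = 7396$)
$\frac{16682}{V} + \frac{l{\left(g{\left(-12 \right)},-198 \right)}}{37635} = \frac{16682}{7396} + \frac{-198 + \left(-12\right)^{2}}{37635} = 16682 \cdot \frac{1}{7396} + \left(-198 + 144\right) \frac{1}{37635} = \frac{8341}{3698} - \frac{18}{12545} = \frac{104571281}{46391410}$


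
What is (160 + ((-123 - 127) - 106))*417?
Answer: -81732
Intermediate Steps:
(160 + ((-123 - 127) - 106))*417 = (160 + (-250 - 106))*417 = (160 - 356)*417 = -196*417 = -81732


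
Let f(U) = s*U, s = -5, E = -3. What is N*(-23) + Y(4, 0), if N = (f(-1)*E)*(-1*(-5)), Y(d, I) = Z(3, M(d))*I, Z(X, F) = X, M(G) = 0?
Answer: 1725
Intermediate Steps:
f(U) = -5*U
Y(d, I) = 3*I
N = -75 (N = (-5*(-1)*(-3))*(-1*(-5)) = (5*(-3))*5 = -15*5 = -75)
N*(-23) + Y(4, 0) = -75*(-23) + 3*0 = 1725 + 0 = 1725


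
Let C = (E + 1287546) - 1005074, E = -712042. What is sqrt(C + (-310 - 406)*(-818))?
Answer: sqrt(156118) ≈ 395.12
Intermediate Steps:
C = -429570 (C = (-712042 + 1287546) - 1005074 = 575504 - 1005074 = -429570)
sqrt(C + (-310 - 406)*(-818)) = sqrt(-429570 + (-310 - 406)*(-818)) = sqrt(-429570 - 716*(-818)) = sqrt(-429570 + 585688) = sqrt(156118)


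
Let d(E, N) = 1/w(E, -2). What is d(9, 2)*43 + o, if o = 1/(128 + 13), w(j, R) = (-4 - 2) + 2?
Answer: -6059/564 ≈ -10.743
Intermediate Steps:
w(j, R) = -4 (w(j, R) = -6 + 2 = -4)
o = 1/141 ≈ 0.0070922
d(E, N) = -¼ (d(E, N) = 1/(-4) = -¼)
d(9, 2)*43 + o = -¼*43 + 1/141 = -43/4 + 1/141 = -6059/564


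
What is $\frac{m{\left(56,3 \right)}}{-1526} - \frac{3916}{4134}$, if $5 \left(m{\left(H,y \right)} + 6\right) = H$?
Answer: $- \frac{7496641}{7885605} \approx -0.95067$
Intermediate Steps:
$m{\left(H,y \right)} = -6 + \frac{H}{5}$
$\frac{m{\left(56,3 \right)}}{-1526} - \frac{3916}{4134} = \frac{-6 + \frac{1}{5} \cdot 56}{-1526} - \frac{3916}{4134} = \left(-6 + \frac{56}{5}\right) \left(- \frac{1}{1526}\right) - \frac{1958}{2067} = \frac{26}{5} \left(- \frac{1}{1526}\right) - \frac{1958}{2067} = - \frac{13}{3815} - \frac{1958}{2067} = - \frac{7496641}{7885605}$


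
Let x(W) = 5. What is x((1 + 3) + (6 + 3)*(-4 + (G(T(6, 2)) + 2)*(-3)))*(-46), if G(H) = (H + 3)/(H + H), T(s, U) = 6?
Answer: -230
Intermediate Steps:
G(H) = (3 + H)/(2*H) (G(H) = (3 + H)/((2*H)) = (3 + H)*(1/(2*H)) = (3 + H)/(2*H))
x((1 + 3) + (6 + 3)*(-4 + (G(T(6, 2)) + 2)*(-3)))*(-46) = 5*(-46) = -230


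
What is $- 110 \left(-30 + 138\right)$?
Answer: $-11880$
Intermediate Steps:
$- 110 \left(-30 + 138\right) = \left(-110\right) 108 = -11880$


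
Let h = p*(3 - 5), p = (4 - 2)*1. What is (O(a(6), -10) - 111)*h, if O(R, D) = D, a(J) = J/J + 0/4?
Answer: 484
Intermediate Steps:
a(J) = 1 (a(J) = 1 + 0*(¼) = 1 + 0 = 1)
p = 2 (p = 2*1 = 2)
h = -4 (h = 2*(3 - 5) = 2*(-2) = -4)
(O(a(6), -10) - 111)*h = (-10 - 111)*(-4) = -121*(-4) = 484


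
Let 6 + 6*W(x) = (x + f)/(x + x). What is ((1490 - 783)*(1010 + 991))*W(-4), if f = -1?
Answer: -20277467/16 ≈ -1.2673e+6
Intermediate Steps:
W(x) = -1 + (-1 + x)/(12*x) (W(x) = -1 + ((x - 1)/(x + x))/6 = -1 + ((-1 + x)/((2*x)))/6 = -1 + ((-1 + x)*(1/(2*x)))/6 = -1 + ((-1 + x)/(2*x))/6 = -1 + (-1 + x)/(12*x))
((1490 - 783)*(1010 + 991))*W(-4) = ((1490 - 783)*(1010 + 991))*((1/12)*(-1 - 11*(-4))/(-4)) = (707*2001)*((1/12)*(-¼)*(-1 + 44)) = 1414707*((1/12)*(-¼)*43) = 1414707*(-43/48) = -20277467/16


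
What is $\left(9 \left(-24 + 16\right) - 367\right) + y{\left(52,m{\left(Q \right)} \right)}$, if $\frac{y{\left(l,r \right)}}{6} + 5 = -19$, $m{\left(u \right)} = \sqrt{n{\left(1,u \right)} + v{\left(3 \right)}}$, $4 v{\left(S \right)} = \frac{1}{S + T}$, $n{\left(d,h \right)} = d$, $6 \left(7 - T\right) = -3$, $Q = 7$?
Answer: $-583$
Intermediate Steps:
$T = \frac{15}{2}$ ($T = 7 - - \frac{1}{2} = 7 + \frac{1}{2} = \frac{15}{2} \approx 7.5$)
$v{\left(S \right)} = \frac{1}{4 \left(\frac{15}{2} + S\right)}$ ($v{\left(S \right)} = \frac{1}{4 \left(S + \frac{15}{2}\right)} = \frac{1}{4 \left(\frac{15}{2} + S\right)}$)
$m{\left(u \right)} = \frac{\sqrt{1806}}{42}$ ($m{\left(u \right)} = \sqrt{1 + \frac{1}{2 \left(15 + 2 \cdot 3\right)}} = \sqrt{1 + \frac{1}{2 \left(15 + 6\right)}} = \sqrt{1 + \frac{1}{2 \cdot 21}} = \sqrt{1 + \frac{1}{2} \cdot \frac{1}{21}} = \sqrt{1 + \frac{1}{42}} = \sqrt{\frac{43}{42}} = \frac{\sqrt{1806}}{42}$)
$y{\left(l,r \right)} = -144$ ($y{\left(l,r \right)} = -30 + 6 \left(-19\right) = -30 - 114 = -144$)
$\left(9 \left(-24 + 16\right) - 367\right) + y{\left(52,m{\left(Q \right)} \right)} = \left(9 \left(-24 + 16\right) - 367\right) - 144 = \left(9 \left(-8\right) - 367\right) - 144 = \left(-72 - 367\right) - 144 = -439 - 144 = -583$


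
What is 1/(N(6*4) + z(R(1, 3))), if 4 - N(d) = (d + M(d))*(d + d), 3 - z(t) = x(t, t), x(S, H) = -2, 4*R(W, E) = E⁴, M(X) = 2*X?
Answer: -1/3447 ≈ -0.00029011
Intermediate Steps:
R(W, E) = E⁴/4
z(t) = 5 (z(t) = 3 - 1*(-2) = 3 + 2 = 5)
N(d) = 4 - 6*d² (N(d) = 4 - (d + 2*d)*(d + d) = 4 - 3*d*2*d = 4 - 6*d²)
1/(N(6*4) + z(R(1, 3))) = 1/((4 - 6*(6*4)²) + 5) = 1/((4 - 6*24²) + 5) = 1/((4 - 6*576) + 5) = 1/((4 - 3456) + 5) = 1/(-3452 + 5) = 1/(-3447) = -1/3447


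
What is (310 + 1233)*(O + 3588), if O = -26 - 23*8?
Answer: 5212254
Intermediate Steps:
O = -210 (O = -26 - 184 = -210)
(310 + 1233)*(O + 3588) = (310 + 1233)*(-210 + 3588) = 1543*3378 = 5212254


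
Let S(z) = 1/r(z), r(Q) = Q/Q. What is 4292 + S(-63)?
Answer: 4293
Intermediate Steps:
r(Q) = 1
S(z) = 1 (S(z) = 1/1 = 1)
4292 + S(-63) = 4292 + 1 = 4293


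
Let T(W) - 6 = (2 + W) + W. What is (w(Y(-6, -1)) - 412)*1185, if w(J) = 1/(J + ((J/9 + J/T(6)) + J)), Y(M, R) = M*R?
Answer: -189882030/389 ≈ -4.8813e+5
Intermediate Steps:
T(W) = 8 + 2*W (T(W) = 6 + ((2 + W) + W) = 6 + (2 + 2*W) = 8 + 2*W)
w(J) = 180/(389*J) (w(J) = 1/(J + ((J/9 + J/(8 + 2*6)) + J)) = 1/(J + ((J*(⅑) + J/(8 + 12)) + J)) = 1/(J + ((J/9 + J/20) + J)) = 1/(J + (29*J/180 + J)) = 1/(J + 209*J/180) = 1/(389*J/180) = 180/(389*J))
(w(Y(-6, -1)) - 412)*1185 = (180/(389*((-6*(-1)))) - 412)*1185 = ((180/389)/6 - 412)*1185 = ((180/389)*(⅙) - 412)*1185 = (30/389 - 412)*1185 = -160238/389*1185 = -189882030/389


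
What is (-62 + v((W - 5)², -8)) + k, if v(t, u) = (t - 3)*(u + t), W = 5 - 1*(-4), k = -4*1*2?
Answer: 34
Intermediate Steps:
k = -8 (k = -4*2 = -8)
W = 9 (W = 5 + 4 = 9)
v(t, u) = (-3 + t)*(t + u)
(-62 + v((W - 5)², -8)) + k = (-62 + (((9 - 5)²)² - 3*(9 - 5)² - 3*(-8) + (9 - 5)²*(-8))) - 8 = (-62 + ((4²)² - 3*4² + 24 + 4²*(-8))) - 8 = (-62 + (16² - 3*16 + 24 + 16*(-8))) - 8 = (-62 + (256 - 48 + 24 - 128)) - 8 = (-62 + 104) - 8 = 42 - 8 = 34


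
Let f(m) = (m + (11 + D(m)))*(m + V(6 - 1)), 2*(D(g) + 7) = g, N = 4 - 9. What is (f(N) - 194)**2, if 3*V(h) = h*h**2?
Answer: 935089/9 ≈ 1.0390e+5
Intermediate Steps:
V(h) = h**3/3 (V(h) = (h*h**2)/3 = h**3/3)
N = -5
D(g) = -7 + g/2
f(m) = (4 + 3*m/2)*(125/3 + m) (f(m) = (m + (11 + (-7 + m/2)))*(m + (6 - 1)**3/3) = (m + (4 + m/2))*(m + (1/3)*5**3) = (4 + 3*m/2)*(m + (1/3)*125) = (4 + 3*m/2)*(m + 125/3) = (4 + 3*m/2)*(125/3 + m))
(f(N) - 194)**2 = ((500/3 + (3/2)*(-5)**2 + (133/2)*(-5)) - 194)**2 = ((500/3 + (3/2)*25 - 665/2) - 194)**2 = ((500/3 + 75/2 - 665/2) - 194)**2 = (-385/3 - 194)**2 = (-967/3)**2 = 935089/9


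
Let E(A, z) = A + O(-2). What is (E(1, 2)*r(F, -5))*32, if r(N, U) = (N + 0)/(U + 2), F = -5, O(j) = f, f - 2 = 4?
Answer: 1120/3 ≈ 373.33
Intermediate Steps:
f = 6 (f = 2 + 4 = 6)
O(j) = 6
E(A, z) = 6 + A (E(A, z) = A + 6 = 6 + A)
r(N, U) = N/(2 + U)
(E(1, 2)*r(F, -5))*32 = ((6 + 1)*(-5/(2 - 5)))*32 = (7*(-5/(-3)))*32 = (7*(-5*(-1/3)))*32 = (7*(5/3))*32 = (35/3)*32 = 1120/3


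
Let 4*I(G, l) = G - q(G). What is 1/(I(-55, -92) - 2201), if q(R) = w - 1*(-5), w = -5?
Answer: -4/8859 ≈ -0.00045152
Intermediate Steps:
q(R) = 0 (q(R) = -5 - 1*(-5) = -5 + 5 = 0)
I(G, l) = G/4 (I(G, l) = (G - 1*0)/4 = (G + 0)/4 = G/4)
1/(I(-55, -92) - 2201) = 1/((¼)*(-55) - 2201) = 1/(-55/4 - 2201) = 1/(-8859/4) = -4/8859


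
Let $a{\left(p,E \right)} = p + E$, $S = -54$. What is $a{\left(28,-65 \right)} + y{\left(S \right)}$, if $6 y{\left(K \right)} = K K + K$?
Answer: $440$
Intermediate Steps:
$a{\left(p,E \right)} = E + p$
$y{\left(K \right)} = \frac{K}{6} + \frac{K^{2}}{6}$ ($y{\left(K \right)} = \frac{K K + K}{6} = \frac{K^{2} + K}{6} = \frac{K + K^{2}}{6} = \frac{K}{6} + \frac{K^{2}}{6}$)
$a{\left(28,-65 \right)} + y{\left(S \right)} = \left(-65 + 28\right) + \frac{1}{6} \left(-54\right) \left(1 - 54\right) = -37 + \frac{1}{6} \left(-54\right) \left(-53\right) = -37 + 477 = 440$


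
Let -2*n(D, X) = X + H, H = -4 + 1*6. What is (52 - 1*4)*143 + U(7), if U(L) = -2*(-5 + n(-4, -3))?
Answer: 6873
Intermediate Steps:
H = 2 (H = -4 + 6 = 2)
n(D, X) = -1 - X/2 (n(D, X) = -(X + 2)/2 = -(2 + X)/2 = -1 - X/2)
U(L) = 9 (U(L) = -2*(-5 + (-1 - ½*(-3))) = -2*(-5 + (-1 + 3/2)) = -2*(-5 + ½) = -2*(-9/2) = 9)
(52 - 1*4)*143 + U(7) = (52 - 1*4)*143 + 9 = (52 - 4)*143 + 9 = 48*143 + 9 = 6864 + 9 = 6873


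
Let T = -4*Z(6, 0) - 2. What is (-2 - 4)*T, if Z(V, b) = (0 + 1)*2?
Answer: 60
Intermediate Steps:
Z(V, b) = 2 (Z(V, b) = 1*2 = 2)
T = -10 (T = -4*2 - 2 = -8 - 2 = -10)
(-2 - 4)*T = (-2 - 4)*(-10) = -6*(-10) = 60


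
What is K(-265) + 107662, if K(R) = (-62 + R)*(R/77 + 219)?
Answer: 2862428/77 ≈ 37174.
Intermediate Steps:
K(R) = (-62 + R)*(219 + R/77) (K(R) = (-62 + R)*(R*(1/77) + 219) = (-62 + R)*(R/77 + 219) = (-62 + R)*(219 + R/77))
K(-265) + 107662 = (-13578 + (1/77)*(-265)² + (16801/77)*(-265)) + 107662 = (-13578 + (1/77)*70225 - 4452265/77) + 107662 = (-13578 + 70225/77 - 4452265/77) + 107662 = -5427546/77 + 107662 = 2862428/77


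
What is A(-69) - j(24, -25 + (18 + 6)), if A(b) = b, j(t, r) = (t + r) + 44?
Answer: -136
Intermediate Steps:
j(t, r) = 44 + r + t (j(t, r) = (r + t) + 44 = 44 + r + t)
A(-69) - j(24, -25 + (18 + 6)) = -69 - (44 + (-25 + (18 + 6)) + 24) = -69 - (44 + (-25 + 24) + 24) = -69 - (44 - 1 + 24) = -69 - 1*67 = -69 - 67 = -136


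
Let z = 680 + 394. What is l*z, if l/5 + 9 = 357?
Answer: 1868760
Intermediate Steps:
l = 1740 (l = -45 + 5*357 = -45 + 1785 = 1740)
z = 1074
l*z = 1740*1074 = 1868760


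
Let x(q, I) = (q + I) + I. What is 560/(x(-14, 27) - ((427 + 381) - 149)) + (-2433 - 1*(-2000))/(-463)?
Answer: 8747/286597 ≈ 0.030520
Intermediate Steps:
x(q, I) = q + 2*I (x(q, I) = (I + q) + I = q + 2*I)
560/(x(-14, 27) - ((427 + 381) - 149)) + (-2433 - 1*(-2000))/(-463) = 560/((-14 + 2*27) - ((427 + 381) - 149)) + (-2433 - 1*(-2000))/(-463) = 560/((-14 + 54) - (808 - 149)) + (-2433 + 2000)*(-1/463) = 560/(40 - 1*659) - 433*(-1/463) = 560/(40 - 659) + 433/463 = 560/(-619) + 433/463 = 560*(-1/619) + 433/463 = -560/619 + 433/463 = 8747/286597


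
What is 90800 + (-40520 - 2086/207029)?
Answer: 10409416034/207029 ≈ 50280.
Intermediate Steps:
90800 + (-40520 - 2086/207029) = 90800 - 8388817166/207029 = 10409416034/207029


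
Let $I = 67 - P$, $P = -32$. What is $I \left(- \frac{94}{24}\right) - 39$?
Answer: $- \frac{1707}{4} \approx -426.75$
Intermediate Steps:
$I = 99$ ($I = 67 - -32 = 67 + 32 = 99$)
$I \left(- \frac{94}{24}\right) - 39 = 99 \left(- \frac{94}{24}\right) - 39 = 99 \left(\left(-94\right) \frac{1}{24}\right) - 39 = 99 \left(- \frac{47}{12}\right) - 39 = - \frac{1551}{4} - 39 = - \frac{1707}{4}$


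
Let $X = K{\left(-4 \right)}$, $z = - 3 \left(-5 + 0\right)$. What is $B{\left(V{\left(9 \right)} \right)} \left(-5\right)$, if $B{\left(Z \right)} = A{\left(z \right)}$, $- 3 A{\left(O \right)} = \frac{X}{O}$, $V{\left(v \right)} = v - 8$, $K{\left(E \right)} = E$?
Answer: $- \frac{4}{9} \approx -0.44444$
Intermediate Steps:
$V{\left(v \right)} = -8 + v$
$z = 15$ ($z = \left(-3\right) \left(-5\right) = 15$)
$X = -4$
$A{\left(O \right)} = \frac{4}{3 O}$ ($A{\left(O \right)} = - \frac{\left(-4\right) \frac{1}{O}}{3} = \frac{4}{3 O}$)
$B{\left(Z \right)} = \frac{4}{45}$ ($B{\left(Z \right)} = \frac{4}{3 \cdot 15} = \frac{4}{3} \cdot \frac{1}{15} = \frac{4}{45}$)
$B{\left(V{\left(9 \right)} \right)} \left(-5\right) = \frac{4}{45} \left(-5\right) = - \frac{4}{9}$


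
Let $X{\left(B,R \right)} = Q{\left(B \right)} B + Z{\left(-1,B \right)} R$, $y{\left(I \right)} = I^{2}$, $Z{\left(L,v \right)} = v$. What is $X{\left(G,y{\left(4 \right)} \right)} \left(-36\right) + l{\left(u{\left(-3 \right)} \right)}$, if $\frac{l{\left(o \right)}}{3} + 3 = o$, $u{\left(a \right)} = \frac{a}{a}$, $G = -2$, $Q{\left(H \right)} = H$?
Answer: $1002$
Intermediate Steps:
$u{\left(a \right)} = 1$
$l{\left(o \right)} = -9 + 3 o$
$X{\left(B,R \right)} = B^{2} + B R$ ($X{\left(B,R \right)} = B B + B R = B^{2} + B R$)
$X{\left(G,y{\left(4 \right)} \right)} \left(-36\right) + l{\left(u{\left(-3 \right)} \right)} = - 2 \left(-2 + 4^{2}\right) \left(-36\right) + \left(-9 + 3 \cdot 1\right) = - 2 \left(-2 + 16\right) \left(-36\right) + \left(-9 + 3\right) = \left(-2\right) 14 \left(-36\right) - 6 = \left(-28\right) \left(-36\right) - 6 = 1008 - 6 = 1002$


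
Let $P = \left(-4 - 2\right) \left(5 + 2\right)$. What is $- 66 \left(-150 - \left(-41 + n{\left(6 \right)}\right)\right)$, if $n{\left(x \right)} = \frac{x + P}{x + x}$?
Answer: $6996$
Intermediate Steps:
$P = -42$ ($P = \left(-6\right) 7 = -42$)
$n{\left(x \right)} = \frac{-42 + x}{2 x}$ ($n{\left(x \right)} = \frac{x - 42}{x + x} = \frac{-42 + x}{2 x}$)
$- 66 \left(-150 - \left(-41 + n{\left(6 \right)}\right)\right) = - 66 \left(-150 + \left(41 - \frac{-42 + 6}{2 \cdot 6}\right)\right) = - 66 \left(-150 + \left(41 - \frac{1}{2} \cdot \frac{1}{6} \left(-36\right)\right)\right) = - 66 \left(-150 + \left(41 - -3\right)\right) = - 66 \left(-150 + \left(41 + 3\right)\right) = - 66 \left(-150 + 44\right) = \left(-66\right) \left(-106\right) = 6996$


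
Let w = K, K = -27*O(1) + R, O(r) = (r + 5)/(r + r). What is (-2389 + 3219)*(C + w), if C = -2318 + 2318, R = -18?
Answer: -82170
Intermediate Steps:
O(r) = (5 + r)/(2*r) (O(r) = (5 + r)/((2*r)) = (5 + r)*(1/(2*r)) = (5 + r)/(2*r))
K = -99 (K = -27*(5 + 1)/(2*1) - 18 = -27*6/2 - 18 = -27*3 - 18 = -81 - 18 = -99)
w = -99
C = 0
(-2389 + 3219)*(C + w) = (-2389 + 3219)*(0 - 99) = 830*(-99) = -82170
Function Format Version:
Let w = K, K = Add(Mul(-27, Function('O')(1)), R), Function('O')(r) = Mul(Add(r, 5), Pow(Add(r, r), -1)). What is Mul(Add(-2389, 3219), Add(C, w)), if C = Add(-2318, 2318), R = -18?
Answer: -82170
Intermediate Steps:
Function('O')(r) = Mul(Rational(1, 2), Pow(r, -1), Add(5, r)) (Function('O')(r) = Mul(Add(5, r), Pow(Mul(2, r), -1)) = Mul(Add(5, r), Mul(Rational(1, 2), Pow(r, -1))) = Mul(Rational(1, 2), Pow(r, -1), Add(5, r)))
K = -99 (K = Add(Mul(-27, Mul(Rational(1, 2), Pow(1, -1), Add(5, 1))), -18) = Add(Mul(-27, Mul(Rational(1, 2), 1, 6)), -18) = Add(Mul(-27, 3), -18) = Add(-81, -18) = -99)
w = -99
C = 0
Mul(Add(-2389, 3219), Add(C, w)) = Mul(Add(-2389, 3219), Add(0, -99)) = Mul(830, -99) = -82170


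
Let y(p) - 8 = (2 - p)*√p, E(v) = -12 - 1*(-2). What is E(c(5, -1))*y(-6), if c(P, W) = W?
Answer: -80 - 80*I*√6 ≈ -80.0 - 195.96*I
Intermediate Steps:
E(v) = -10 (E(v) = -12 + 2 = -10)
y(p) = 8 + √p*(2 - p) (y(p) = 8 + (2 - p)*√p = 8 + √p*(2 - p))
E(c(5, -1))*y(-6) = -10*(8 - (-6)^(3/2) + 2*√(-6)) = -10*(8 - (-6)*I*√6 + 2*(I*√6)) = -10*(8 + 6*I*√6 + 2*I*√6) = -10*(8 + 8*I*√6) = -80 - 80*I*√6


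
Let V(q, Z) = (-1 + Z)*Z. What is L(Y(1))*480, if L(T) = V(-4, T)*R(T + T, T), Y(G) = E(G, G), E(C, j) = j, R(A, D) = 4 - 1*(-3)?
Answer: 0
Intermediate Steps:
R(A, D) = 7 (R(A, D) = 4 + 3 = 7)
V(q, Z) = Z*(-1 + Z)
Y(G) = G
L(T) = 7*T*(-1 + T) (L(T) = (T*(-1 + T))*7 = 7*T*(-1 + T))
L(Y(1))*480 = (7*1*(-1 + 1))*480 = (7*1*0)*480 = 0*480 = 0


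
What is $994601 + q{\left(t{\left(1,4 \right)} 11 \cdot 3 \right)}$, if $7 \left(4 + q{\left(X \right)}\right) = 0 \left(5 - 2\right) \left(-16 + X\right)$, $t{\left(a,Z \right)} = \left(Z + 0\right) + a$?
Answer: $994597$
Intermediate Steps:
$t{\left(a,Z \right)} = Z + a$
$q{\left(X \right)} = -4$ ($q{\left(X \right)} = -4 + \frac{0 \left(5 - 2\right) \left(-16 + X\right)}{7} = -4 + \frac{0 \cdot 3 \left(-16 + X\right)}{7} = -4 + \frac{0 \left(-16 + X\right)}{7} = -4 + \frac{1}{7} \cdot 0 = -4 + 0 = -4$)
$994601 + q{\left(t{\left(1,4 \right)} 11 \cdot 3 \right)} = 994601 - 4 = 994597$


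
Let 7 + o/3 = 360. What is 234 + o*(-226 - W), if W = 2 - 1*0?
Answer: -241218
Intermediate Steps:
o = 1059 (o = -21 + 3*360 = -21 + 1080 = 1059)
W = 2 (W = 2 + 0 = 2)
234 + o*(-226 - W) = 234 + 1059*(-226 - 1*2) = 234 + 1059*(-226 - 2) = 234 + 1059*(-228) = 234 - 241452 = -241218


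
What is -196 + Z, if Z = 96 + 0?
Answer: -100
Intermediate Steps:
Z = 96
-196 + Z = -196 + 96 = -100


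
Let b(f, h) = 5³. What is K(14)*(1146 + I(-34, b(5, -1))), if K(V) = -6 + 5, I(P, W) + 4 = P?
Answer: -1108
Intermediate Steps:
b(f, h) = 125
I(P, W) = -4 + P
K(V) = -1
K(14)*(1146 + I(-34, b(5, -1))) = -(1146 + (-4 - 34)) = -(1146 - 38) = -1*1108 = -1108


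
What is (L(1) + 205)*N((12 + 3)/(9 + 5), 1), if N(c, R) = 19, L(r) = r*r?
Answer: 3914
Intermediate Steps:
L(r) = r²
(L(1) + 205)*N((12 + 3)/(9 + 5), 1) = (1² + 205)*19 = (1 + 205)*19 = 206*19 = 3914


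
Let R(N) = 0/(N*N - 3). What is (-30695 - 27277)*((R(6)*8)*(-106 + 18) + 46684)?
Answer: -2706364848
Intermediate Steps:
R(N) = 0 (R(N) = 0/(N² - 3) = 0/(-3 + N²) = 0)
(-30695 - 27277)*((R(6)*8)*(-106 + 18) + 46684) = (-30695 - 27277)*((0*8)*(-106 + 18) + 46684) = -57972*(0*(-88) + 46684) = -57972*(0 + 46684) = -57972*46684 = -2706364848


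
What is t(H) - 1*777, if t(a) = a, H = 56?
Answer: -721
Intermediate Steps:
t(H) - 1*777 = 56 - 1*777 = 56 - 777 = -721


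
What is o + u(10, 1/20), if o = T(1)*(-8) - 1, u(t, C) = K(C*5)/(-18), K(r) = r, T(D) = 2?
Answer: -1225/72 ≈ -17.014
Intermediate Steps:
u(t, C) = -5*C/18 (u(t, C) = (C*5)/(-18) = (5*C)*(-1/18) = -5*C/18)
o = -17 (o = 2*(-8) - 1 = -16 - 1 = -17)
o + u(10, 1/20) = -17 - 5/18/20 = -17 - 5/18*1/20 = -17 - 1/72 = -1225/72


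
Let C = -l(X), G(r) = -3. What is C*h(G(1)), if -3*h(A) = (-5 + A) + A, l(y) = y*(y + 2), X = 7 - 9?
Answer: 0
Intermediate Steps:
X = -2
l(y) = y*(2 + y)
h(A) = 5/3 - 2*A/3 (h(A) = -((-5 + A) + A)/3 = -(-5 + 2*A)/3 = 5/3 - 2*A/3)
C = 0 (C = -(-2)*(2 - 2) = -(-2)*0 = -1*0 = 0)
C*h(G(1)) = 0*(5/3 - ⅔*(-3)) = 0*(5/3 + 2) = 0*(11/3) = 0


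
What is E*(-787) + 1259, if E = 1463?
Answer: -1150122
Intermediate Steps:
E*(-787) + 1259 = 1463*(-787) + 1259 = -1151381 + 1259 = -1150122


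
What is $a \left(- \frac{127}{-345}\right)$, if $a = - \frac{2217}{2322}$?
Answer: $- \frac{93853}{267030} \approx -0.35147$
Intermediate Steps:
$a = - \frac{739}{774}$ ($a = \left(-2217\right) \frac{1}{2322} = - \frac{739}{774} \approx -0.95478$)
$a \left(- \frac{127}{-345}\right) = - \frac{739 \left(- \frac{127}{-345}\right)}{774} = - \frac{739 \left(\left(-127\right) \left(- \frac{1}{345}\right)\right)}{774} = \left(- \frac{739}{774}\right) \frac{127}{345} = - \frac{93853}{267030}$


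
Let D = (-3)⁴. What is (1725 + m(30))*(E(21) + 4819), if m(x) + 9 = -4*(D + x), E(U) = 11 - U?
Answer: 6117048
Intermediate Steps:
D = 81
m(x) = -333 - 4*x (m(x) = -9 - 4*(81 + x) = -9 + (-324 - 4*x) = -333 - 4*x)
(1725 + m(30))*(E(21) + 4819) = (1725 + (-333 - 4*30))*((11 - 1*21) + 4819) = (1725 + (-333 - 120))*((11 - 21) + 4819) = (1725 - 453)*(-10 + 4819) = 1272*4809 = 6117048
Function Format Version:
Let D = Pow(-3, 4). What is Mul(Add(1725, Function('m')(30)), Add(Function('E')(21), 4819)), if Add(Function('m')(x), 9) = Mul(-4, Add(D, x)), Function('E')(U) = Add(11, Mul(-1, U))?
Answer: 6117048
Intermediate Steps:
D = 81
Function('m')(x) = Add(-333, Mul(-4, x)) (Function('m')(x) = Add(-9, Mul(-4, Add(81, x))) = Add(-9, Add(-324, Mul(-4, x))) = Add(-333, Mul(-4, x)))
Mul(Add(1725, Function('m')(30)), Add(Function('E')(21), 4819)) = Mul(Add(1725, Add(-333, Mul(-4, 30))), Add(Add(11, Mul(-1, 21)), 4819)) = Mul(Add(1725, Add(-333, -120)), Add(Add(11, -21), 4819)) = Mul(Add(1725, -453), Add(-10, 4819)) = Mul(1272, 4809) = 6117048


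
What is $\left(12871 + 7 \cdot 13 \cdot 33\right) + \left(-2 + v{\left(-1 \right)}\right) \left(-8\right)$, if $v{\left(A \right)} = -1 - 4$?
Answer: $15930$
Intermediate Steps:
$v{\left(A \right)} = -5$
$\left(12871 + 7 \cdot 13 \cdot 33\right) + \left(-2 + v{\left(-1 \right)}\right) \left(-8\right) = \left(12871 + 7 \cdot 13 \cdot 33\right) + \left(-2 - 5\right) \left(-8\right) = \left(12871 + 91 \cdot 33\right) - -56 = \left(12871 + 3003\right) + 56 = 15874 + 56 = 15930$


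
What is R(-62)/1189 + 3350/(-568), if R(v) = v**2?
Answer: -899879/337676 ≈ -2.6649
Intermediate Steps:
R(-62)/1189 + 3350/(-568) = (-62)**2/1189 + 3350/(-568) = 3844*(1/1189) + 3350*(-1/568) = 3844/1189 - 1675/284 = -899879/337676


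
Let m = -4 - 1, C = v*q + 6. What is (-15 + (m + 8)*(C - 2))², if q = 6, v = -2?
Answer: 1521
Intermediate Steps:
C = -6 (C = -2*6 + 6 = -12 + 6 = -6)
m = -5
(-15 + (m + 8)*(C - 2))² = (-15 + (-5 + 8)*(-6 - 2))² = (-15 + 3*(-8))² = (-15 - 24)² = (-39)² = 1521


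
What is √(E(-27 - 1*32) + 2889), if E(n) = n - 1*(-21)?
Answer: √2851 ≈ 53.395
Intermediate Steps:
E(n) = 21 + n (E(n) = n + 21 = 21 + n)
√(E(-27 - 1*32) + 2889) = √((21 + (-27 - 1*32)) + 2889) = √((21 + (-27 - 32)) + 2889) = √((21 - 59) + 2889) = √(-38 + 2889) = √2851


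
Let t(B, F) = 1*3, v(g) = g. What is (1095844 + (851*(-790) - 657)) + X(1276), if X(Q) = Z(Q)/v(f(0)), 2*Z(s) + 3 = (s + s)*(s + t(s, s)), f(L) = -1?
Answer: -2418211/2 ≈ -1.2091e+6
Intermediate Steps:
t(B, F) = 3
Z(s) = -3/2 + s*(3 + s) (Z(s) = -3/2 + ((s + s)*(s + 3))/2 = -3/2 + ((2*s)*(3 + s))/2 = -3/2 + (2*s*(3 + s))/2 = -3/2 + s*(3 + s))
X(Q) = 3/2 - Q**2 - 3*Q (X(Q) = (-3/2 + Q**2 + 3*Q)/(-1) = (-3/2 + Q**2 + 3*Q)*(-1) = 3/2 - Q**2 - 3*Q)
(1095844 + (851*(-790) - 657)) + X(1276) = (1095844 + (851*(-790) - 657)) + (3/2 - 1*1276**2 - 3*1276) = (1095844 + (-672290 - 657)) + (3/2 - 1*1628176 - 3828) = (1095844 - 672947) + (3/2 - 1628176 - 3828) = 422897 - 3264005/2 = -2418211/2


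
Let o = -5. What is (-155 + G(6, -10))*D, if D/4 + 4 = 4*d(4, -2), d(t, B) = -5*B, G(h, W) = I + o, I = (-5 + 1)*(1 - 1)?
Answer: -23040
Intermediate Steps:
I = 0 (I = -4*0 = 0)
G(h, W) = -5 (G(h, W) = 0 - 5 = -5)
D = 144 (D = -16 + 4*(4*(-5*(-2))) = -16 + 4*(4*10) = -16 + 4*40 = -16 + 160 = 144)
(-155 + G(6, -10))*D = (-155 - 5)*144 = -160*144 = -23040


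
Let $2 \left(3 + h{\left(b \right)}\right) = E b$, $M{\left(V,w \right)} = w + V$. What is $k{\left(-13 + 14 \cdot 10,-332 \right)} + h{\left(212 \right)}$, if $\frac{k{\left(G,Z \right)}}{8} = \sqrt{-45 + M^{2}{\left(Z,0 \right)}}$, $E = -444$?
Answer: $-47067 + 8 \sqrt{110179} \approx -44412.0$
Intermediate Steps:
$M{\left(V,w \right)} = V + w$
$k{\left(G,Z \right)} = 8 \sqrt{-45 + Z^{2}}$ ($k{\left(G,Z \right)} = 8 \sqrt{-45 + \left(Z + 0\right)^{2}} = 8 \sqrt{-45 + Z^{2}}$)
$h{\left(b \right)} = -3 - 222 b$ ($h{\left(b \right)} = -3 + \frac{\left(-444\right) b}{2} = -3 - 222 b$)
$k{\left(-13 + 14 \cdot 10,-332 \right)} + h{\left(212 \right)} = 8 \sqrt{-45 + \left(-332\right)^{2}} - 47067 = 8 \sqrt{-45 + 110224} - 47067 = 8 \sqrt{110179} - 47067 = -47067 + 8 \sqrt{110179}$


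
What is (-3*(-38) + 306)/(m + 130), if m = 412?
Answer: 210/271 ≈ 0.77491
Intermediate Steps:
(-3*(-38) + 306)/(m + 130) = (-3*(-38) + 306)/(412 + 130) = (114 + 306)/542 = 420*(1/542) = 210/271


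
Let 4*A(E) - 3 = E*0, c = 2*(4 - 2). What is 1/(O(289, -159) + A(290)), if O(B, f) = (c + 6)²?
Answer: 4/403 ≈ 0.0099256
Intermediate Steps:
c = 4 (c = 2*2 = 4)
O(B, f) = 100 (O(B, f) = (4 + 6)² = 10² = 100)
A(E) = ¾ (A(E) = ¾ + (E*0)/4 = ¾ + (¼)*0 = ¾ + 0 = ¾)
1/(O(289, -159) + A(290)) = 1/(100 + ¾) = 1/(403/4) = 4/403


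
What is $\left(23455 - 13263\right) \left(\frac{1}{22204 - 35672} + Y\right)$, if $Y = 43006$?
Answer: $\frac{16217734596}{37} \approx 4.3832 \cdot 10^{8}$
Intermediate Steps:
$\left(23455 - 13263\right) \left(\frac{1}{22204 - 35672} + Y\right) = \left(23455 - 13263\right) \left(\frac{1}{22204 - 35672} + 43006\right) = 10192 \left(\frac{1}{-13468} + 43006\right) = 10192 \left(- \frac{1}{13468} + 43006\right) = 10192 \cdot \frac{579204807}{13468} = \frac{16217734596}{37}$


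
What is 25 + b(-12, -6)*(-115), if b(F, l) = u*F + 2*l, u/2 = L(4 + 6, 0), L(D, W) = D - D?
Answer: 1405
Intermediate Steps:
L(D, W) = 0
u = 0 (u = 2*0 = 0)
b(F, l) = 2*l (b(F, l) = 0*F + 2*l = 0 + 2*l = 2*l)
25 + b(-12, -6)*(-115) = 25 + (2*(-6))*(-115) = 25 - 12*(-115) = 25 + 1380 = 1405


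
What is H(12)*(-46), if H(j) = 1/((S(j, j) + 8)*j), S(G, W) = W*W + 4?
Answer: -23/936 ≈ -0.024573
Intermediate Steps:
S(G, W) = 4 + W² (S(G, W) = W² + 4 = 4 + W²)
H(j) = 1/(j*(12 + j²)) (H(j) = 1/(((4 + j²) + 8)*j) = 1/((12 + j²)*j) = 1/(j*(12 + j²)))
H(12)*(-46) = (1/(12*(12 + 12²)))*(-46) = (1/(12*(12 + 144)))*(-46) = ((1/12)/156)*(-46) = ((1/12)*(1/156))*(-46) = (1/1872)*(-46) = -23/936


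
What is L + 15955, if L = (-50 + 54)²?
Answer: 15971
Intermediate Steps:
L = 16 (L = 4² = 16)
L + 15955 = 16 + 15955 = 15971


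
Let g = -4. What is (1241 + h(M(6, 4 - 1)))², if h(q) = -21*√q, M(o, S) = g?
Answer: 1538317 - 104244*I ≈ 1.5383e+6 - 1.0424e+5*I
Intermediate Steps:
M(o, S) = -4
(1241 + h(M(6, 4 - 1)))² = (1241 - 42*I)²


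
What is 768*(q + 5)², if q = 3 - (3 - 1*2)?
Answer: 37632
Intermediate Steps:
q = 2 (q = 3 - (3 - 2) = 3 - 1*1 = 3 - 1 = 2)
768*(q + 5)² = 768*(2 + 5)² = 768*7² = 768*49 = 37632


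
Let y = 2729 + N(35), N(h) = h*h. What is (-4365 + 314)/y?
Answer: -4051/3954 ≈ -1.0245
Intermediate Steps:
N(h) = h**2
y = 3954 (y = 2729 + 35**2 = 2729 + 1225 = 3954)
(-4365 + 314)/y = (-4365 + 314)/3954 = -4051*1/3954 = -4051/3954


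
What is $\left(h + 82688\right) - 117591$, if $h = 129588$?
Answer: $94685$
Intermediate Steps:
$\left(h + 82688\right) - 117591 = \left(129588 + 82688\right) - 117591 = 212276 - 117591 = 94685$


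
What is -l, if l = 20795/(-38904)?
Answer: 20795/38904 ≈ 0.53452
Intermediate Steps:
l = -20795/38904 (l = 20795*(-1/38904) = -20795/38904 ≈ -0.53452)
-l = -1*(-20795/38904) = 20795/38904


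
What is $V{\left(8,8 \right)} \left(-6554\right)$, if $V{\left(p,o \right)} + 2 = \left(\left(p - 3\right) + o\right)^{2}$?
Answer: $-1094518$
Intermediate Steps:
$V{\left(p,o \right)} = -2 + \left(-3 + o + p\right)^{2}$ ($V{\left(p,o \right)} = -2 + \left(\left(p - 3\right) + o\right)^{2} = -2 + \left(\left(-3 + p\right) + o\right)^{2} = -2 + \left(-3 + o + p\right)^{2}$)
$V{\left(8,8 \right)} \left(-6554\right) = \left(-2 + \left(-3 + 8 + 8\right)^{2}\right) \left(-6554\right) = \left(-2 + 13^{2}\right) \left(-6554\right) = \left(-2 + 169\right) \left(-6554\right) = 167 \left(-6554\right) = -1094518$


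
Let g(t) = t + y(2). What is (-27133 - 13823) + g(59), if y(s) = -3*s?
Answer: -40903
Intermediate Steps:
g(t) = -6 + t (g(t) = t - 3*2 = t - 6 = -6 + t)
(-27133 - 13823) + g(59) = (-27133 - 13823) + (-6 + 59) = -40956 + 53 = -40903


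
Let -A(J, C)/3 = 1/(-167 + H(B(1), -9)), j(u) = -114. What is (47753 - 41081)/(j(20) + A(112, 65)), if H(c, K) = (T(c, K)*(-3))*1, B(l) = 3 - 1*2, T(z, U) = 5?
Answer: -404768/6915 ≈ -58.535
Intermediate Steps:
B(l) = 1 (B(l) = 3 - 2 = 1)
H(c, K) = -15 (H(c, K) = (5*(-3))*1 = -15*1 = -15)
A(J, C) = 3/182 (A(J, C) = -3/(-167 - 15) = -3/(-182) = -3*(-1/182) = 3/182)
(47753 - 41081)/(j(20) + A(112, 65)) = (47753 - 41081)/(-114 + 3/182) = 6672/(-20745/182) = 6672*(-182/20745) = -404768/6915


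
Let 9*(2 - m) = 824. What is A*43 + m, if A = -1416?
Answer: -548798/9 ≈ -60978.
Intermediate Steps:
m = -806/9 (m = 2 - 1/9*824 = 2 - 824/9 = -806/9 ≈ -89.556)
A*43 + m = -1416*43 - 806/9 = -60888 - 806/9 = -548798/9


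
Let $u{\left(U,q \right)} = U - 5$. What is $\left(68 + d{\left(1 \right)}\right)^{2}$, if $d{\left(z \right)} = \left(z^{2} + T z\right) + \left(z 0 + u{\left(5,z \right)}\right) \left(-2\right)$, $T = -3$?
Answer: $4356$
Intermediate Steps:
$u{\left(U,q \right)} = -5 + U$
$d{\left(z \right)} = z^{2} - 3 z$ ($d{\left(z \right)} = \left(z^{2} - 3 z\right) + \left(z 0 + \left(-5 + 5\right)\right) \left(-2\right) = \left(z^{2} - 3 z\right) + \left(0 + 0\right) \left(-2\right) = \left(z^{2} - 3 z\right) + 0 \left(-2\right) = \left(z^{2} - 3 z\right) + 0 = z^{2} - 3 z$)
$\left(68 + d{\left(1 \right)}\right)^{2} = \left(68 + 1 \left(-3 + 1\right)\right)^{2} = \left(68 + 1 \left(-2\right)\right)^{2} = \left(68 - 2\right)^{2} = 66^{2} = 4356$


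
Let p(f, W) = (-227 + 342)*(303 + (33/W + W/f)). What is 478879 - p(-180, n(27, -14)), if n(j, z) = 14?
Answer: 27957628/63 ≈ 4.4377e+5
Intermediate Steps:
p(f, W) = 34845 + 3795/W + 115*W/f (p(f, W) = 115*(303 + 33/W + W/f) = 34845 + 3795/W + 115*W/f)
478879 - p(-180, n(27, -14)) = 478879 - (34845 + 3795/14 + 115*14/(-180)) = 478879 - (34845 + 3795*(1/14) + 115*14*(-1/180)) = 478879 - (34845 + 3795/14 - 161/18) = 478879 - 1*2211749/63 = 478879 - 2211749/63 = 27957628/63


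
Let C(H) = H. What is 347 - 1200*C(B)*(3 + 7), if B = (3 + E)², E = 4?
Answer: -587653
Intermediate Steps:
B = 49 (B = (3 + 4)² = 7² = 49)
347 - 1200*C(B)*(3 + 7) = 347 - 58800*(3 + 7) = 347 - 58800*10 = 347 - 1200*490 = 347 - 588000 = -587653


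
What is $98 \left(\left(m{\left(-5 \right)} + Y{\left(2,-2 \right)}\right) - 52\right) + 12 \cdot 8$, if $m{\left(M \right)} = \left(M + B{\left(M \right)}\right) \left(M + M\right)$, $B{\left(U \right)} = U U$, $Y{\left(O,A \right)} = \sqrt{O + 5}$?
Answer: $-24600 + 98 \sqrt{7} \approx -24341.0$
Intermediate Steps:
$Y{\left(O,A \right)} = \sqrt{5 + O}$
$B{\left(U \right)} = U^{2}$
$m{\left(M \right)} = 2 M \left(M + M^{2}\right)$ ($m{\left(M \right)} = \left(M + M^{2}\right) \left(M + M\right) = \left(M + M^{2}\right) 2 M = 2 M \left(M + M^{2}\right)$)
$98 \left(\left(m{\left(-5 \right)} + Y{\left(2,-2 \right)}\right) - 52\right) + 12 \cdot 8 = 98 \left(\left(2 \left(-5\right)^{2} \left(1 - 5\right) + \sqrt{5 + 2}\right) - 52\right) + 12 \cdot 8 = 98 \left(\left(2 \cdot 25 \left(-4\right) + \sqrt{7}\right) - 52\right) + 96 = 98 \left(\left(-200 + \sqrt{7}\right) - 52\right) + 96 = 98 \left(-252 + \sqrt{7}\right) + 96 = \left(-24696 + 98 \sqrt{7}\right) + 96 = -24600 + 98 \sqrt{7}$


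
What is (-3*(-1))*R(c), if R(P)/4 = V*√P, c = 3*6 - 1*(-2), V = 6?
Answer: 144*√5 ≈ 321.99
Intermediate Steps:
c = 20 (c = 18 + 2 = 20)
R(P) = 24*√P (R(P) = 4*(6*√P) = 24*√P)
(-3*(-1))*R(c) = (-3*(-1))*(24*√20) = 3*(24*(2*√5)) = 3*(48*√5) = 144*√5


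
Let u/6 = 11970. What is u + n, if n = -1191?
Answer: 70629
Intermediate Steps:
u = 71820 (u = 6*11970 = 71820)
u + n = 71820 - 1191 = 70629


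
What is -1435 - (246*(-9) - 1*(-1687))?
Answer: -908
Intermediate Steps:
-1435 - (246*(-9) - 1*(-1687)) = -1435 - (-2214 + 1687) = -1435 - 1*(-527) = -1435 + 527 = -908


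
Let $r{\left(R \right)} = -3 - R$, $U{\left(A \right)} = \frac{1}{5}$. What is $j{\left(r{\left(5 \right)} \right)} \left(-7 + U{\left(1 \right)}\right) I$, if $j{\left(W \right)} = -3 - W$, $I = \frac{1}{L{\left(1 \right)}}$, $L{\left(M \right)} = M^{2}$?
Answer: $-34$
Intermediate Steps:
$U{\left(A \right)} = \frac{1}{5}$
$I = 1$ ($I = \frac{1}{1^{2}} = 1^{-1} = 1$)
$j{\left(r{\left(5 \right)} \right)} \left(-7 + U{\left(1 \right)}\right) I = \left(-3 - \left(-3 - 5\right)\right) \left(-7 + \frac{1}{5}\right) 1 = \left(-3 - \left(-3 - 5\right)\right) \left(\left(- \frac{34}{5}\right) 1\right) = \left(-3 - -8\right) \left(- \frac{34}{5}\right) = \left(-3 + 8\right) \left(- \frac{34}{5}\right) = 5 \left(- \frac{34}{5}\right) = -34$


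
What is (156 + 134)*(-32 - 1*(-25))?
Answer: -2030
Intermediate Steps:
(156 + 134)*(-32 - 1*(-25)) = 290*(-32 + 25) = 290*(-7) = -2030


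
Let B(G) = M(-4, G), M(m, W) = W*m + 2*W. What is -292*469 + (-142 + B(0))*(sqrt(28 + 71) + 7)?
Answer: -137942 - 426*sqrt(11) ≈ -1.3936e+5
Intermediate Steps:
M(m, W) = 2*W + W*m
B(G) = -2*G (B(G) = G*(2 - 4) = G*(-2) = -2*G)
-292*469 + (-142 + B(0))*(sqrt(28 + 71) + 7) = -292*469 + (-142 - 2*0)*(sqrt(28 + 71) + 7) = -136948 + (-142 + 0)*(sqrt(99) + 7) = -136948 - 142*(3*sqrt(11) + 7) = -136948 - 142*(7 + 3*sqrt(11)) = -136948 + (-994 - 426*sqrt(11)) = -137942 - 426*sqrt(11)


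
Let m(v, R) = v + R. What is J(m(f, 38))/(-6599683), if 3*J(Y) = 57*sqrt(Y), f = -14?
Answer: -38*sqrt(6)/6599683 ≈ -1.4104e-5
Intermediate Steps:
m(v, R) = R + v
J(Y) = 19*sqrt(Y) (J(Y) = (57*sqrt(Y))/3 = 19*sqrt(Y))
J(m(f, 38))/(-6599683) = (19*sqrt(38 - 14))/(-6599683) = (19*sqrt(24))*(-1/6599683) = (19*(2*sqrt(6)))*(-1/6599683) = (38*sqrt(6))*(-1/6599683) = -38*sqrt(6)/6599683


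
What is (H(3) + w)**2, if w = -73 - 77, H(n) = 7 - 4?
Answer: 21609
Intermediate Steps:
H(n) = 3
w = -150
(H(3) + w)**2 = (3 - 150)**2 = (-147)**2 = 21609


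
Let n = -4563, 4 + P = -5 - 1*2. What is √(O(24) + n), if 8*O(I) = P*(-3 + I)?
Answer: I*√73470/4 ≈ 67.763*I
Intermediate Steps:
P = -11 (P = -4 + (-5 - 1*2) = -4 + (-5 - 2) = -4 - 7 = -11)
O(I) = 33/8 - 11*I/8 (O(I) = (-11*(-3 + I))/8 = (33 - 11*I)/8 = 33/8 - 11*I/8)
√(O(24) + n) = √((33/8 - 11/8*24) - 4563) = √((33/8 - 33) - 4563) = √(-231/8 - 4563) = √(-36735/8) = I*√73470/4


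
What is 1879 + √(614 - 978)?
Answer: 1879 + 2*I*√91 ≈ 1879.0 + 19.079*I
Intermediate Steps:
1879 + √(614 - 978) = 1879 + √(-364) = 1879 + 2*I*√91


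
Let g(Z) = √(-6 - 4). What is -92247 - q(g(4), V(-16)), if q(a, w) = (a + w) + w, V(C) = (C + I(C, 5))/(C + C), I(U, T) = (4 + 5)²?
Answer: -1475887/16 - I*√10 ≈ -92243.0 - 3.1623*I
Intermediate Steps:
I(U, T) = 81 (I(U, T) = 9² = 81)
g(Z) = I*√10 (g(Z) = √(-10) = I*√10)
V(C) = (81 + C)/(2*C) (V(C) = (C + 81)/(C + C) = (81 + C)/((2*C)) = (81 + C)*(1/(2*C)) = (81 + C)/(2*C))
q(a, w) = a + 2*w
-92247 - q(g(4), V(-16)) = -92247 - (I*√10 + 2*((½)*(81 - 16)/(-16))) = -92247 - (I*√10 + 2*((½)*(-1/16)*65)) = -92247 - (I*√10 + 2*(-65/32)) = -92247 - (I*√10 - 65/16) = -92247 - (-65/16 + I*√10) = -92247 + (65/16 - I*√10) = -1475887/16 - I*√10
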